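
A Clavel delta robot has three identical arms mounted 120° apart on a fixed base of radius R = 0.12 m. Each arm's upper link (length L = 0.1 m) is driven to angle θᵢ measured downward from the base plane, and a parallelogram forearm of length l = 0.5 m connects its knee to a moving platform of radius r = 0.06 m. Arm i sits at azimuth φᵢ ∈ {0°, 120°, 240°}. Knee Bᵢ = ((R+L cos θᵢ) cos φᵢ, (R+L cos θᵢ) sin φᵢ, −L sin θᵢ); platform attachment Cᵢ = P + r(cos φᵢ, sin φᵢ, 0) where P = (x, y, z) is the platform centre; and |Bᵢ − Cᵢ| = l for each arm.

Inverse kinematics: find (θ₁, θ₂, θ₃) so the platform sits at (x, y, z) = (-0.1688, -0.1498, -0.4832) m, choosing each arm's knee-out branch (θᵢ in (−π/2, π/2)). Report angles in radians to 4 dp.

θ₁ = 1.1348, θ₂ = 0.7856, θ₃ = -0.0869

rotate P by −φ1: (-0.1688, -0.1498, -0.4832)
  A=0.2288, B=-0.4832, C=(l²−L²−A²−y'²−z²)/(2L)=-0.3414
  γ=atan2(-0.4832,0.2288)=-1.1286;  ψ=arccos(-0.6385)=2.2633;  θ1=γ+ψ≈1.1348
rotate P by −φ2: (-0.0453, 0.2211, -0.4832)
  A=0.1053, B=-0.4832, C=(l²−L²−A²−y'²−z²)/(2L)=-0.2673
  θ2 = atan2(B,A) + arccos(C/0.4945) = 0.7856
rotate P by −φ3: (0.2141, -0.0713, -0.4832)
  e−x'=-0.1541;  (l²−L²−(e−x')²−y'²−z²)/2L = -0.1116
  γ=atan2(-0.4832,-0.1541)=-1.8796;  ψ=arccos(-0.2200)=1.7926;  θ3=γ+ψ≈-0.0869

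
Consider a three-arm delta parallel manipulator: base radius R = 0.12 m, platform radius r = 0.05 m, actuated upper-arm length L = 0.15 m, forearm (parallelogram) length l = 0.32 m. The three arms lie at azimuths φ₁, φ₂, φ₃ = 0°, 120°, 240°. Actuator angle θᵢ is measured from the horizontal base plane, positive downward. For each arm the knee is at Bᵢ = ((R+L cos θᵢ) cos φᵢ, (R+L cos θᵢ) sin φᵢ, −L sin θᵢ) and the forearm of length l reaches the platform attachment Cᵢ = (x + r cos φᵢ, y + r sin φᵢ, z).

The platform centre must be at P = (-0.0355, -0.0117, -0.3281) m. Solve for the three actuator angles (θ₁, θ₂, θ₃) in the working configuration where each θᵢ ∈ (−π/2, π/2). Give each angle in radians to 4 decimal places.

rotate P by −φ1: (-0.0355, -0.0117, -0.3281)
  A cos θ + B sin θ = C:  0.1055·cos θ + -0.3281·sin θ = -0.1301
  √(A²+B²)=0.3446;  θ1 = -1.2597+1.9577 ≈ 0.6981
arm 2 (φ=120.0°): x'=0.0076, y'=0.0366
  A=0.0624, B=-0.3281, C=(l²−L²−A²−y'²−z²)/(2L)=-0.1099
  θ2 = atan2(B,A) + arccos(C/0.3340) = 0.5233
φ3=240.0° → target in arm frame (0.0279, -0.0249)
  e−x'=0.0421;  (l²−L²−(e−x')²−y'²−z²)/2L = -0.1005
  θ3 = atan2(B,A) + arccos(C/0.3308) = 0.4363

θ₁ = 0.6981, θ₂ = 0.5233, θ₃ = 0.4363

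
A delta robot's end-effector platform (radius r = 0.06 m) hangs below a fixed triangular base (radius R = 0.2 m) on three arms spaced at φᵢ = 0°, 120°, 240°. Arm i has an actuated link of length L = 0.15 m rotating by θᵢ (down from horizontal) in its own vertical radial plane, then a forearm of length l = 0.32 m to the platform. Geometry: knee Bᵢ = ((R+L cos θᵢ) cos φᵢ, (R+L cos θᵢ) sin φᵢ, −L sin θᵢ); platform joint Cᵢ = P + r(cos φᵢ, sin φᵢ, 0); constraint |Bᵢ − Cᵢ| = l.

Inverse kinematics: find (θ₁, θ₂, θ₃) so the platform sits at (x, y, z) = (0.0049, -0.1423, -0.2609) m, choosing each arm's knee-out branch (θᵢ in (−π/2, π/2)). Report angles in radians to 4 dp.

θ₁ = 0.7852, θ₂ = 1.3962, θ₃ = -0.0002

φ1=0.0° → target in arm frame (0.0049, -0.1423)
  A=0.1351, B=-0.2609, C=(l²−L²−A²−y'²−z²)/(2L)=-0.0889
  √(A²+B²)=0.2938;  θ1 = -1.0930+1.8782 ≈ 0.7852
rotate P by −φ2: (-0.1257, 0.0669, -0.2609)
  A=0.2657, B=-0.2609, C=(l²−L²−A²−y'²−z²)/(2L)=-0.2108
  γ=atan2(-0.2609,0.2657)=-0.7763;  ψ=arccos(-0.5661)=2.1725;  θ2=γ+ψ≈1.3962
φ3=240.0° → target in arm frame (0.1208, 0.0754)
  e−x'=0.0192;  (l²−L²−(e−x')²−y'²−z²)/2L = 0.0193
  γ=atan2(-0.2609,0.0192)=-1.4973;  ψ=arccos(0.0736)=1.4971;  θ3=γ+ψ≈-0.0002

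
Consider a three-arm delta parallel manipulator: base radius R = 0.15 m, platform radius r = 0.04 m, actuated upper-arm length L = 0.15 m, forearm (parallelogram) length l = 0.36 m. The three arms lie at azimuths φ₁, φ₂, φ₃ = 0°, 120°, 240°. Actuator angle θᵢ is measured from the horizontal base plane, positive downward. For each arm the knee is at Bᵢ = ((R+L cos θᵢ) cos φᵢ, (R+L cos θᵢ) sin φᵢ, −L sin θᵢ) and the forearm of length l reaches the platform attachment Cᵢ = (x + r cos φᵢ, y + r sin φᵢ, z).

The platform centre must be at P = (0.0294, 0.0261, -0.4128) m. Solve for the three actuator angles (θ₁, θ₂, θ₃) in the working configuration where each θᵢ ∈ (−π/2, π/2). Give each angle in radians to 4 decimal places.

arm 1 (φ=0.0°): x'=0.0294, y'=0.0261
  e−x'=0.0806;  (l²−L²−(e−x')²−y'²−z²)/2L = -0.2349
  √(A²+B²)=0.4206;  θ1 = -1.3780+2.1635 ≈ 0.7855
φ2=120.0° → target in arm frame (0.0079, -0.0385)
  e−x'=0.1021;  (l²−L²−(e−x')²−y'²−z²)/2L = -0.2507
  θ2 = atan2(B,A) + arccos(C/0.4252) = 0.8730
rotate P by −φ3: (-0.0373, 0.0124, -0.4128)
  A cos θ + B sin θ = C:  0.1473·cos θ + -0.4128·sin θ = -0.2839
  θ3 = atan2(B,A) + arccos(C/0.4383) = 1.0472

θ₁ = 0.7855, θ₂ = 0.8730, θ₃ = 1.0472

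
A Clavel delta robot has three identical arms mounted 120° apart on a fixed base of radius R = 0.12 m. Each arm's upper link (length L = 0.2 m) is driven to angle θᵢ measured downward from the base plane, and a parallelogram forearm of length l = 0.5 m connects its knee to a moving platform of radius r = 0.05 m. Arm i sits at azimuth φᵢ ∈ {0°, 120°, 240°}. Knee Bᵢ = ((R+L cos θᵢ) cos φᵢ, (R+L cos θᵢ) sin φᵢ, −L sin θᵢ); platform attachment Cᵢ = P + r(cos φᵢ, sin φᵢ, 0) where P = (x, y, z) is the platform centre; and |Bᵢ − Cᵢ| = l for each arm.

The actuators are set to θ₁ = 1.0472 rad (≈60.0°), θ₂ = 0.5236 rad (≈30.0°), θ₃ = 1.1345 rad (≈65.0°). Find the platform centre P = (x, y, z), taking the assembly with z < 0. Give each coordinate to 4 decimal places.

S1 = (0.1700·cos0.0°, 0.1700·sin0.0°, -0.1732) = (0.1700, 0.0000, -0.1732)
S2 = (0.2432·cos120.0°, 0.2432·sin120.0°, -0.1000) = (-0.1216, 0.2106, -0.1000)
arm 3 at φ=240.0°: ρ3 = 0.1545;  S3 = (-0.0773, -0.1338, -0.1813)
eliminate P² terms by subtracting sphere 1 from 2 and 3
linear system: -0.5832x+0.4212y = 0.0102−0.1464z; -0.4945x+-0.2676y = -0.0022−-0.0161z
det = 0.3644;  x = -0.0050+0.0889z,  y = 0.0174+-0.2245z
sphere 1 gives Az²+Bz+C=0 with A=1.0583, B=0.3075, C=-0.1891;  B²−4AC=0.8949;  roots -0.5922, 0.3017;  negative root z = -0.5922
x = -0.0577, y = 0.1503

(-0.0577, 0.1503, -0.5922)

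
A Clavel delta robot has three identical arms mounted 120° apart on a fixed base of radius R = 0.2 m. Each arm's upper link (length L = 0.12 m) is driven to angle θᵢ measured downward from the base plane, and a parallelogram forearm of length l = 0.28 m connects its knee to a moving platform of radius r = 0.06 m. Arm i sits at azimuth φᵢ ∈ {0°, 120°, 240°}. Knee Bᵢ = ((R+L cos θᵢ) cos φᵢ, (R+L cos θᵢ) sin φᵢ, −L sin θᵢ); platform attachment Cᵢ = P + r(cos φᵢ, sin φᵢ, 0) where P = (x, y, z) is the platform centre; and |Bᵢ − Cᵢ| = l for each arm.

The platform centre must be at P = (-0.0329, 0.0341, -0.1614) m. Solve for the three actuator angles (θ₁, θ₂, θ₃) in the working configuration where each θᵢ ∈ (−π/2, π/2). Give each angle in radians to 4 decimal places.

θ₁ = 0.6981, θ₂ = -0.1755, θ₃ = 0.5237

arm 1 (φ=0.0°): x'=-0.0329, y'=0.0341
  A=0.1729, B=-0.1614, C=(l²−L²−A²−y'²−z²)/(2L)=0.0287
  √(A²+B²)=0.2365;  θ1 = -0.7510+1.4491 ≈ 0.6981
φ2=120.0° → target in arm frame (0.0460, 0.0114)
  A cos θ + B sin θ = C:  0.0940·cos θ + -0.1614·sin θ = 0.1207
  √(A²+B²)=0.1868;  θ2 = -1.0433+0.8679 ≈ -0.1755
rotate P by −φ3: (-0.0131, -0.0455, -0.1614)
  A cos θ + B sin θ = C:  0.1531·cos θ + -0.1614·sin θ = 0.0518
  θ3 = atan2(B,A) + arccos(C/0.2224) = 0.5237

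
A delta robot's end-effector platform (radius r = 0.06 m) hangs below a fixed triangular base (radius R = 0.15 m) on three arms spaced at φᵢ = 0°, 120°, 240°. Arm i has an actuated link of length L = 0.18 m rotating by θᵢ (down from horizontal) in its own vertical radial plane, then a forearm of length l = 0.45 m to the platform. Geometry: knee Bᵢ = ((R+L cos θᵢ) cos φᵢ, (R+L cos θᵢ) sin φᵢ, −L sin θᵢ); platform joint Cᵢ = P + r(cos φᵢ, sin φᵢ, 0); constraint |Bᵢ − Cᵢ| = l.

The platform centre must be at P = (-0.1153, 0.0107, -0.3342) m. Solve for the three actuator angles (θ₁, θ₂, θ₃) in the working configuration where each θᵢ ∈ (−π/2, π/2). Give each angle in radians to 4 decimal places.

rotate P by −φ1: (-0.1153, 0.0107, -0.3342)
  A=0.2053, B=-0.3342, C=(l²−L²−A²−y'²−z²)/(2L)=0.0449
  √(A²+B²)=0.3922;  θ1 = -1.0199+1.4562 ≈ 0.4363
arm 2 (φ=120.0°): x'=0.0669, y'=0.0945
  e−x'=0.0231;  (l²−L²−(e−x')²−y'²−z²)/2L = 0.1360
  θ2 = atan2(B,A) + arccos(C/0.3350) = -0.3490
φ3=240.0° → target in arm frame (0.0484, -0.1052)
  A cos θ + B sin θ = C:  0.0416·cos θ + -0.3342·sin θ = 0.1267
  γ=atan2(-0.3342,0.0416)=-1.4469;  ψ=arccos(0.3762)=1.1851;  θ3=γ+ψ≈-0.2618

θ₁ = 0.4363, θ₂ = -0.3490, θ₃ = -0.2618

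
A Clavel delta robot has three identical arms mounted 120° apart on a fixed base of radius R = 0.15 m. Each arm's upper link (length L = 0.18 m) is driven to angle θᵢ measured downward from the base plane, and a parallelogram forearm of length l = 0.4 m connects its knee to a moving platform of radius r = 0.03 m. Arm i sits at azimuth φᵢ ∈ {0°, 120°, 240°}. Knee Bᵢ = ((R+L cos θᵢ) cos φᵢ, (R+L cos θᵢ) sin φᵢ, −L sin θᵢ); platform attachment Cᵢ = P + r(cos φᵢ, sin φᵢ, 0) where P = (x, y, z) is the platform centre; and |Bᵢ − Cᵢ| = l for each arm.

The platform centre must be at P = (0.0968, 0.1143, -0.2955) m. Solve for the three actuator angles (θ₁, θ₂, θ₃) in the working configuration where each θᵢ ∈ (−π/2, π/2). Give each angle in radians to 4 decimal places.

θ₁ = -0.1743, θ₂ = 0.0876, θ₃ = 0.9599

rotate P by −φ1: (0.0968, 0.1143, -0.2955)
  e−x'=0.0232;  (l²−L²−(e−x')²−y'²−z²)/2L = 0.0741
  γ=atan2(-0.2955,0.0232)=-1.4924;  ψ=arccos(0.2500)=1.3181;  θ1=γ+ψ≈-0.1743
arm 2 (φ=120.0°): x'=0.0506, y'=-0.1410
  e−x'=0.0694;  (l²−L²−(e−x')²−y'²−z²)/2L = 0.0433
  √(A²+B²)=0.3035;  θ2 = -1.3401+1.4277 ≈ 0.0876
rotate P by −φ3: (-0.1474, 0.0267, -0.2955)
  A=0.2674, B=-0.2955, C=(l²−L²−A²−y'²−z²)/(2L)=-0.0887
  θ3 = atan2(B,A) + arccos(C/0.3985) = 0.9599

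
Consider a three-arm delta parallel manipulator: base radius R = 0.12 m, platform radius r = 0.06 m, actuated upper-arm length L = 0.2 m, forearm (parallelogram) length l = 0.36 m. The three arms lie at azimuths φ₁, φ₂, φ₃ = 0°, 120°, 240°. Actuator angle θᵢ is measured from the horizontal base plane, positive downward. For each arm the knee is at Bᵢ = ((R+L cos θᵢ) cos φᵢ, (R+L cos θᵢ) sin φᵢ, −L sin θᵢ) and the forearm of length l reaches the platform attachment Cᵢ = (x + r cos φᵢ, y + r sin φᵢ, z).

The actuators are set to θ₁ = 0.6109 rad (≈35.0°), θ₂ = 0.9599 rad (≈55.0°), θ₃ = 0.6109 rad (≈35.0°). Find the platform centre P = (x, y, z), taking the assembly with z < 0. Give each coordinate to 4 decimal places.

(0.0408, -0.0707, -0.4166)

centre 1 = (0.2238·cos0.0°, 0.2238·sin0.0°, -0.1147) = (0.2238, 0.0000, -0.1147)
φ2=120.0°: virtual centre (-0.0874, 0.1513, -0.1638), radius l
centre 3 = (0.2238·cos240.0°, 0.2238·sin240.0°, -0.1147) = (-0.1119, -0.1938, -0.1147)
|centre ₂|²−|centre ₁|² = -0.0059;  |centre ₃|²−|centre ₁|² = 0.0000
linear system: -0.6224x+0.3026y = -0.0059−-0.0982z; -0.6715x+-0.3877y = 0.0000−0.0000z
Cramer: x(z) = 0.0051-0.0857z;  y(z) = -0.0089+0.1484z
sphere 1 gives Az²+Bz+C=0 with A=1.0294, B=0.2643, C=-0.0685;  B²−4AC=0.3520;  roots -0.4166, 0.1598;  negative root z = -0.4166
x = 0.0408, y = -0.0707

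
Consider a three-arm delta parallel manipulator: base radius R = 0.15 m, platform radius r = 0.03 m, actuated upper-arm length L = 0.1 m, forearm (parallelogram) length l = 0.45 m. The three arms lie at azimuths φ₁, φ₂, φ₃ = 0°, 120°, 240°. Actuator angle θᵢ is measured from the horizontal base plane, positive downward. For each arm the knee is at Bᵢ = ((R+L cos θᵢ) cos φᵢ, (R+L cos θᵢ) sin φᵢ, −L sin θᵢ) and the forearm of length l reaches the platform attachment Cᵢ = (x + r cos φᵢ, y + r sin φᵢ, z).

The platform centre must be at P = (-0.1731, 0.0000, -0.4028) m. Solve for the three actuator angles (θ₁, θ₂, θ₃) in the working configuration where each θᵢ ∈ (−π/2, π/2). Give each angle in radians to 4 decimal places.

arm 1 (φ=0.0°): x'=-0.1731, y'=0.0000
  e−x'=0.2931;  (l²−L²−(e−x')²−y'²−z²)/2L = -0.2783
  θ1 = atan2(B,A) + arccos(C/0.4982) = 1.2218
φ2=120.0° → target in arm frame (0.0865, 0.1499)
  e−x'=0.0335;  (l²−L²−(e−x')²−y'²−z²)/2L = 0.0333
  θ2 = atan2(B,A) + arccos(C/0.4042) = 0.0004
rotate P by −φ3: (0.0866, -0.1499, -0.4028)
  e−x'=0.0334;  (l²−L²−(e−x')²−y'²−z²)/2L = 0.0333
  γ=atan2(-0.4028,0.0334)=-1.4879;  ψ=arccos(0.0824)=1.4883;  θ3=γ+ψ≈0.0004

θ₁ = 1.2218, θ₂ = 0.0004, θ₃ = 0.0004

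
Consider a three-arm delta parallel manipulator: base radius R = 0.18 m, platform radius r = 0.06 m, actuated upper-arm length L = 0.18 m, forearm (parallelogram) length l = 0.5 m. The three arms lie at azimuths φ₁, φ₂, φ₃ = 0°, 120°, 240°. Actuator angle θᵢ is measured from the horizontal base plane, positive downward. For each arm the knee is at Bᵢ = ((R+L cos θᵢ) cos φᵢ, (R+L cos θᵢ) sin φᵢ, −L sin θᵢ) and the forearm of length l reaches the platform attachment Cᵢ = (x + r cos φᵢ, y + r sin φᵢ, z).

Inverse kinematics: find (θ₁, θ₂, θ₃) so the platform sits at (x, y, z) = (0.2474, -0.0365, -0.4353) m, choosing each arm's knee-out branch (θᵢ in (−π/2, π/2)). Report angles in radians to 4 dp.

θ₁ = -0.3494, θ₂ = 1.0468, θ₃ = 0.8724

arm 1 (φ=0.0°): x'=0.2474, y'=-0.0365
  e−x'=-0.1274;  (l²−L²−(e−x')²−y'²−z²)/2L = 0.0293
  √(A²+B²)=0.4536;  θ1 = -1.8555+1.5061 ≈ -0.3494
φ2=120.0° → target in arm frame (-0.1553, -0.1960)
  A cos θ + B sin θ = C:  0.2753·cos θ + -0.4353·sin θ = -0.2392
  √(A²+B²)=0.5151;  θ2 = -1.0069+2.0537 ≈ 1.0468
arm 3 (φ=240.0°): x'=-0.0921, y'=0.2325
  A=0.2121, B=-0.4353, C=(l²−L²−A²−y'²−z²)/(2L)=-0.1970
  γ=atan2(-0.4353,0.2121)=-1.1174;  ψ=arccos(-0.4069)=1.9898;  θ3=γ+ψ≈0.8724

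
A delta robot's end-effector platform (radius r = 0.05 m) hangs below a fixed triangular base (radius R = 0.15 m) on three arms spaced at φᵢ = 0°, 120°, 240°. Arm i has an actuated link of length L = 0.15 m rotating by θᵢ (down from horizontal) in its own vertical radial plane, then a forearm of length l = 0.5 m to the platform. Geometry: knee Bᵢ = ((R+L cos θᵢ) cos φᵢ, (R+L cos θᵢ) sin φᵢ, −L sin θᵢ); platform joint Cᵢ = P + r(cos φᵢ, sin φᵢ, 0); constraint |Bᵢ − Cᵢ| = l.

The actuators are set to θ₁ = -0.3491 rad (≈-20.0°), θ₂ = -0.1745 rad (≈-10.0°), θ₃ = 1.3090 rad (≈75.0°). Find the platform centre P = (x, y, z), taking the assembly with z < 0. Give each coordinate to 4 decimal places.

(0.1723, 0.2521, -0.3750)

φ1=0.0°: virtual centre (0.2410, 0.0000, 0.0513), radius l
arm 2 at φ=120.0°: ρ2 = 0.2477;  centre 2 = (-0.1239, 0.2145, 0.0260)
centre 3 = (0.1388·cos240.0°, 0.1388·sin240.0°, -0.1449) = (-0.0694, -0.1202, -0.1449)
|centre ₂|²−|centre ₁|² = 0.0014;  |centre ₃|²−|centre ₁|² = -0.0204
[-0.7296 0.4291 -0.0505]·P = 0.0014;  [-0.6207 -0.2404 -0.3924]·P = -0.0204
Cramer: x(z) = 0.0191-0.4086z;  y(z) = 0.0356-0.5771z
quadratic in z: (1.5000)z²+(0.0376)z+(-0.1969)=0, √Δ=1.0875 → z ∈ {-0.3750, 0.3500}; z = -0.3750 (taking z<0)
x = 0.1723, y = 0.2521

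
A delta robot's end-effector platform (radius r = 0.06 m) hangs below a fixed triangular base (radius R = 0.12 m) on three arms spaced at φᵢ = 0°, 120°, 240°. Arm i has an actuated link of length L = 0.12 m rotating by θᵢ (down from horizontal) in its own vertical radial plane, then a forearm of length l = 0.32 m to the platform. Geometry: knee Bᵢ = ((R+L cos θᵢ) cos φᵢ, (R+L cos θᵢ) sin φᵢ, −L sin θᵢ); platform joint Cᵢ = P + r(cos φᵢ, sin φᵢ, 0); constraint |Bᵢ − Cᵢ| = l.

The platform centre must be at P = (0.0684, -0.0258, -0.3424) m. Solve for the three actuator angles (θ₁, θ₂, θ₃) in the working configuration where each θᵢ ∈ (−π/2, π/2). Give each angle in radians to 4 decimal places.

rotate P by −φ1: (0.0684, -0.0258, -0.3424)
  A cos θ + B sin θ = C:  -0.0084·cos θ + -0.3424·sin θ = -0.1249
  γ=atan2(-0.3424,-0.0084)=-1.5953;  ψ=arccos(-0.3646)=1.9440;  θ1=γ+ψ≈0.3487
rotate P by −φ2: (-0.0565, -0.0463, -0.3424)
  A=0.1165, B=-0.3424, C=(l²−L²−A²−y'²−z²)/(2L)=-0.1874
  γ=atan2(-0.3424,0.1165)=-1.2427;  ψ=arccos(-0.5180)=2.1153;  θ2=γ+ψ≈0.8726
rotate P by −φ3: (-0.0119, 0.0721, -0.3424)
  e−x'=0.0719;  (l²−L²−(e−x')²−y'²−z²)/2L = -0.1650
  √(A²+B²)=0.3499;  θ3 = -1.3639+2.0620 ≈ 0.6980

θ₁ = 0.3487, θ₂ = 0.8726, θ₃ = 0.6980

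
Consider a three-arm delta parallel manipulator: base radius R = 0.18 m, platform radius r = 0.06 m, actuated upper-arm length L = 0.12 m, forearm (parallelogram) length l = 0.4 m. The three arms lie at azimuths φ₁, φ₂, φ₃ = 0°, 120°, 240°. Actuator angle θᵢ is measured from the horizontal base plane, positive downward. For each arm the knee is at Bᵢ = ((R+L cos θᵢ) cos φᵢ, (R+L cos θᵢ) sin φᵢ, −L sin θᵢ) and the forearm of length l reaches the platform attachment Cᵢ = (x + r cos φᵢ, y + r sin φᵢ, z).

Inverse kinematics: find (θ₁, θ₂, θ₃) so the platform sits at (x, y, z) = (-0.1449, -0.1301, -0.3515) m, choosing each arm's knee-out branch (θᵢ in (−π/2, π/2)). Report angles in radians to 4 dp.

θ₁ = 1.3092, θ₂ = 0.8729, θ₃ = -0.3489

arm 1 (φ=0.0°): x'=-0.1449, y'=-0.1301
  e−x'=0.2649;  (l²−L²−(e−x')²−y'²−z²)/2L = -0.2710
  θ1 = atan2(B,A) + arccos(C/0.4401) = 1.3092
arm 2 (φ=120.0°): x'=-0.0402, y'=0.1905
  e−x'=0.1602;  (l²−L²−(e−x')²−y'²−z²)/2L = -0.1664
  √(A²+B²)=0.3863;  θ2 = -1.1431+2.0160 ≈ 0.8729
rotate P by −φ3: (0.1851, -0.0604, -0.3515)
  e−x'=-0.0651;  (l²−L²−(e−x')²−y'²−z²)/2L = 0.0590
  θ3 = atan2(B,A) + arccos(C/0.3575) = -0.3489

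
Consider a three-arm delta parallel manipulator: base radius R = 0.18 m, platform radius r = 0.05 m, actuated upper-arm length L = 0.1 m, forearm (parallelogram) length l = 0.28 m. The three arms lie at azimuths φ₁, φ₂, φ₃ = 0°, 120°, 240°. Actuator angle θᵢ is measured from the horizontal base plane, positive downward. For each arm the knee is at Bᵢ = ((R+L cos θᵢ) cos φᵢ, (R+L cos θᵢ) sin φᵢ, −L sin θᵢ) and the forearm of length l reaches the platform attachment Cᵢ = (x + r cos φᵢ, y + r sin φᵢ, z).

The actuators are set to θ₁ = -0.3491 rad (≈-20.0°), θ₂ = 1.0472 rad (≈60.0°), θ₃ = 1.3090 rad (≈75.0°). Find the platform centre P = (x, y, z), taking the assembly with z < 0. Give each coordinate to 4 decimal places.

(0.1155, 0.0232, -0.2229)

φ1=0.0°: virtual centre (0.2240, 0.0000, 0.0342), radius l
φ2=120.0°: virtual centre (-0.0900, 0.1559, -0.0866), radius l
centre 3 = (0.1559·cos240.0°, 0.1559·sin240.0°, -0.0966) = (-0.0779, -0.1350, -0.0966)
subtract pairs → two planes through P
[-0.6279 0.3118 -0.2416]·P = -0.0114;  [-0.6038 -0.2700 -0.2616]·P = -0.0177
Cramer: x(z) = 0.0241-0.4103z;  y(z) = 0.0118-0.0514z
sphere 1 gives Az²+Bz+C=0 with A=1.1710, B=0.0944, C=-0.0371;  B²−4AC=0.1828;  roots -0.2229, 0.1422;  negative root z = -0.2229
x = 0.1155, y = 0.0232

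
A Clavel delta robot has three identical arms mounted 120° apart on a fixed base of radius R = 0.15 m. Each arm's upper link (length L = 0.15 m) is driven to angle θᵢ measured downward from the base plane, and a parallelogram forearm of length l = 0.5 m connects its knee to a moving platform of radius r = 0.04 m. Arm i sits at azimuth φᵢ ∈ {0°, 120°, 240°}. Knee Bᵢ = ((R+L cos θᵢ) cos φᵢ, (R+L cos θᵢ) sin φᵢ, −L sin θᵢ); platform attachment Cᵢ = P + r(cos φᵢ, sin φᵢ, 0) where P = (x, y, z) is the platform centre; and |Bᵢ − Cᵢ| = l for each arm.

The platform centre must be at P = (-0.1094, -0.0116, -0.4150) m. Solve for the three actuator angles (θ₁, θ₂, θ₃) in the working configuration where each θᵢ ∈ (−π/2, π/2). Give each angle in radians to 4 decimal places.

φ1=0.0° → target in arm frame (-0.1094, -0.0116)
  A cos θ + B sin θ = C:  0.2194·cos θ + -0.4150·sin θ = 0.0233
  γ=atan2(-0.4150,0.2194)=-1.0845;  ψ=arccos(0.0497)=1.5210;  θ1=γ+ψ≈0.4366
arm 2 (φ=120.0°): x'=0.0447, y'=0.1005
  A=0.0653, B=-0.4150, C=(l²−L²−A²−y'²−z²)/(2L)=0.1363
  θ2 = atan2(B,A) + arccos(C/0.4201) = -0.1743
arm 3 (φ=240.0°): x'=0.0647, y'=-0.0889
  A=0.0453, B=-0.4150, C=(l²−L²−A²−y'²−z²)/(2L)=0.1511
  γ=atan2(-0.4150,0.0453)=-1.4622;  ψ=arccos(0.3618)=1.2006;  θ3=γ+ψ≈-0.2616

θ₁ = 0.4366, θ₂ = -0.1743, θ₃ = -0.2616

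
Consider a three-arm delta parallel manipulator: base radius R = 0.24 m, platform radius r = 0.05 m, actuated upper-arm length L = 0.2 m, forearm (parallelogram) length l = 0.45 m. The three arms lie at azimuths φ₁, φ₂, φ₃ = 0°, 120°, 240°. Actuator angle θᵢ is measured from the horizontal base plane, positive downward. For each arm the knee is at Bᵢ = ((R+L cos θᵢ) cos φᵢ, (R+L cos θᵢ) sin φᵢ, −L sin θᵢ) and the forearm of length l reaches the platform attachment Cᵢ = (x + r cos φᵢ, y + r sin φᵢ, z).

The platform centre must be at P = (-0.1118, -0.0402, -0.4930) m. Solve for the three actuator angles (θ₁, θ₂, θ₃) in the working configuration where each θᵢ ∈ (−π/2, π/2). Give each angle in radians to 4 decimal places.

θ₁ = 1.3963, θ₂ = 0.9597, θ₃ = 0.6979

rotate P by −φ1: (-0.1118, -0.0402, -0.4930)
  A cos θ + B sin θ = C:  0.3018·cos θ + -0.4930·sin θ = -0.4331
  θ1 = atan2(B,A) + arccos(C/0.5780) = 1.3963
φ2=120.0° → target in arm frame (0.0211, 0.1169)
  A cos θ + B sin θ = C:  0.1689·cos θ + -0.4930·sin θ = -0.3069
  γ=atan2(-0.4930,0.1689)=-1.2407;  ψ=arccos(-0.5889)=2.2005;  θ2=γ+ψ≈0.9597
φ3=240.0° → target in arm frame (0.0907, -0.0767)
  A cos θ + B sin θ = C:  0.0993·cos θ + -0.4930·sin θ = -0.2407
  θ3 = atan2(B,A) + arccos(C/0.5029) = 0.6979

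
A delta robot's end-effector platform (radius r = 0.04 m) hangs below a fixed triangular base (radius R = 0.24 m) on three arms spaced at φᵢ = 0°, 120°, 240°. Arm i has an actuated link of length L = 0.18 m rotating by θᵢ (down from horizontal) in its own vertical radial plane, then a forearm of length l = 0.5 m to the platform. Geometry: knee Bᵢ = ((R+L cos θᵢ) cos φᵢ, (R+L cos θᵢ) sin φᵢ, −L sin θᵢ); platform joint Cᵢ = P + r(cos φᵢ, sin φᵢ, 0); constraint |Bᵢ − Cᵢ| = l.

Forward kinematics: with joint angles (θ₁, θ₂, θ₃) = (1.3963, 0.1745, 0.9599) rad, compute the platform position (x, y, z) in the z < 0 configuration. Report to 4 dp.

φ1=0.0°: virtual centre (0.2313, 0.0000, -0.1773), radius l
centre 2 = (0.3773·cos120.0°, 0.3773·sin120.0°, -0.0313) = (-0.1886, 0.3267, -0.0313)
centre 3 = (0.3032·cos240.0°, 0.3032·sin240.0°, -0.1474) = (-0.1516, -0.2626, -0.1474)
|centre ₂|²−|centre ₁|² = 0.0584;  |centre ₃|²−|centre ₁|² = 0.0288
linear system: -0.8398x+0.6534y = 0.0584−0.2920z; -0.7657x+-0.5252y = 0.0288−0.0596z
Cramer: x(z) = -0.0526+0.2043z;  y(z) = 0.0218-0.1843z
sphere 1 gives Az²+Bz+C=0 with A=1.0757, B=0.2305, C=-0.1375;  B²−4AC=0.6450;  roots -0.4804, 0.2661;  negative root z = -0.4804
x = -0.1507, y = 0.1104

(-0.1507, 0.1104, -0.4804)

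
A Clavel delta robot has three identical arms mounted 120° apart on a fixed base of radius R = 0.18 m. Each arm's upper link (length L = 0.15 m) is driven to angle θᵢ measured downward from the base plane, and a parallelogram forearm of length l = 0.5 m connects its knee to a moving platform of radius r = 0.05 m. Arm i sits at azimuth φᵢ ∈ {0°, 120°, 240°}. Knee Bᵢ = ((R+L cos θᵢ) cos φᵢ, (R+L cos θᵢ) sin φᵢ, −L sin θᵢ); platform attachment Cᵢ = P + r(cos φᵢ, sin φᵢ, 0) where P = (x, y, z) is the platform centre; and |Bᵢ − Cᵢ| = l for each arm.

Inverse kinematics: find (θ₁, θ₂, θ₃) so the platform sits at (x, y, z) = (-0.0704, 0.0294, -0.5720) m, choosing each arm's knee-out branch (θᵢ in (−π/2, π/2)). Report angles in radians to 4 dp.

φ1=0.0° → target in arm frame (-0.0704, 0.0294)
  A cos θ + B sin θ = C:  0.2004·cos θ + -0.5720·sin θ = -0.4690
  γ=atan2(-0.5720,0.2004)=-1.2338;  ψ=arccos(-0.7739)=2.4557;  θ1=γ+ψ≈1.2219
rotate P by −φ2: (0.0607, 0.0463, -0.5720)
  A=0.0693, B=-0.5720, C=(l²−L²−A²−y'²−z²)/(2L)=-0.3554
  θ2 = atan2(B,A) + arccos(C/0.5762) = 0.7854
arm 3 (φ=240.0°): x'=0.0097, y'=-0.0757
  A cos θ + B sin θ = C:  0.1203·cos θ + -0.5720·sin θ = -0.3996
  θ3 = atan2(B,A) + arccos(C/0.5845) = 0.9599

θ₁ = 1.2219, θ₂ = 0.7854, θ₃ = 0.9599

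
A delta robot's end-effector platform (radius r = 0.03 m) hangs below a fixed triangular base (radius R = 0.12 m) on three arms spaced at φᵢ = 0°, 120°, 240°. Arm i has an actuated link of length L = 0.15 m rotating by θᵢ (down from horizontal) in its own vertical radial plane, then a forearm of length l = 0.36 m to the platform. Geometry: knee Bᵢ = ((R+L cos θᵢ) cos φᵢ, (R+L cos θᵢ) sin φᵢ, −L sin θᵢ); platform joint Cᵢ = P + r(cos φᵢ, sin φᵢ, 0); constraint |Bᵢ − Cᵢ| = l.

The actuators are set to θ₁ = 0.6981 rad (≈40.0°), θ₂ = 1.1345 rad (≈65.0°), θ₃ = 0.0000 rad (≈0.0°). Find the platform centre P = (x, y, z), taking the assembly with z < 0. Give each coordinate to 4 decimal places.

(-0.0099, -0.1569, -0.3390)

φ1=0.0°: virtual centre (0.2049, 0.0000, -0.0964), radius l
arm 2 at φ=120.0°: e+L cos θ2 = 0.1534;  S2 = (-0.0767, 0.1328, -0.1359)
φ3=240.0°: virtual centre (-0.1200, -0.2078, 0.0000), radius l
|S₂|²−|S₁|² = -0.0093;  |S₃|²−|S₁|² = 0.0063
linear system: -0.5632x+0.2657y = -0.0093−-0.0791z; -0.6498x+-0.4157y = 0.0063−0.1928z
Cramer: x(z) = 0.0054+0.0451z;  y(z) = -0.0236+0.3933z
quadratic in z: (1.1567)z²+(0.1563)z+(-0.0799)=0, √Δ=0.6279 → z ∈ {-0.3390, 0.2039}; z = -0.3390 (taking z<0)
x = -0.0099, y = -0.1569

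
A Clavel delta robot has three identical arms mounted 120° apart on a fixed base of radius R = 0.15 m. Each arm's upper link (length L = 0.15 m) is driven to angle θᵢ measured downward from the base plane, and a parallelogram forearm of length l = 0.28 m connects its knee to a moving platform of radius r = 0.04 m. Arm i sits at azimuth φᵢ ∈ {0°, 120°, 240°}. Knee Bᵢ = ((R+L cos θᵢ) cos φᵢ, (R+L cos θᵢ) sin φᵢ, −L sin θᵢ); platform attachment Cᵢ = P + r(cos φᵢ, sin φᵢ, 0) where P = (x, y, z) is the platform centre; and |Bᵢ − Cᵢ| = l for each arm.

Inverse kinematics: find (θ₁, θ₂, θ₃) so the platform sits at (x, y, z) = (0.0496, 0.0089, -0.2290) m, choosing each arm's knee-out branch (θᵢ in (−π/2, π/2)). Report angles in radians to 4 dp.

arm 1 (φ=0.0°): x'=0.0496, y'=0.0089
  A cos θ + B sin θ = C:  0.0604·cos θ + -0.2290·sin θ = -0.0009
  θ1 = atan2(B,A) + arccos(C/0.2368) = 0.2617
rotate P by −φ2: (-0.0171, -0.0474, -0.2290)
  A cos θ + B sin θ = C:  0.1271·cos θ + -0.2290·sin θ = -0.0498
  √(A²+B²)=0.2619;  θ2 = -1.0641+1.7621 ≈ 0.6980
arm 3 (φ=240.0°): x'=-0.0325, y'=0.0385
  e−x'=0.1425;  (l²−L²−(e−x')²−y'²−z²)/2L = -0.0611
  √(A²+B²)=0.2697;  θ3 = -1.0141+1.7993 ≈ 0.7852

θ₁ = 0.2617, θ₂ = 0.6980, θ₃ = 0.7852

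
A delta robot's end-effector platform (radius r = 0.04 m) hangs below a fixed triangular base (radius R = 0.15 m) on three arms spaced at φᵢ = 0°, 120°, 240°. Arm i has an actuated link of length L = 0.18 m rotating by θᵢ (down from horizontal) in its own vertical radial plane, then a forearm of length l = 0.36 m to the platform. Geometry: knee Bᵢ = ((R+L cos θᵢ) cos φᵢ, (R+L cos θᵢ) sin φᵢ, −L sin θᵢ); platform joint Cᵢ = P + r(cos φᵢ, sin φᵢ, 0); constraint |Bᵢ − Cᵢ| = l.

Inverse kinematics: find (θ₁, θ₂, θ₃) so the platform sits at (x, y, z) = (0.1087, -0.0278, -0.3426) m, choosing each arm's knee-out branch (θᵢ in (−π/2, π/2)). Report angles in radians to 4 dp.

θ₁ = 0.1745, θ₂ = 0.9599, θ₃ = 0.7856

φ1=0.0° → target in arm frame (0.1087, -0.0278)
  A=0.0013, B=-0.3426, C=(l²−L²−A²−y'²−z²)/(2L)=-0.0582
  θ1 = atan2(B,A) + arccos(C/0.3426) = 0.1745
rotate P by −φ2: (-0.0784, -0.0802, -0.3426)
  e−x'=0.1884;  (l²−L²−(e−x')²−y'²−z²)/2L = -0.1725
  γ=atan2(-0.3426,0.1884)=-1.0680;  ψ=arccos(-0.4413)=2.0278;  θ2=γ+ψ≈0.9599
rotate P by −φ3: (-0.0303, 0.1080, -0.3426)
  A=0.1403, B=-0.3426, C=(l²−L²−A²−y'²−z²)/(2L)=-0.1431
  γ=atan2(-0.3426,0.1403)=-1.1822;  ψ=arccos(-0.3866)=1.9677;  θ3=γ+ψ≈0.7856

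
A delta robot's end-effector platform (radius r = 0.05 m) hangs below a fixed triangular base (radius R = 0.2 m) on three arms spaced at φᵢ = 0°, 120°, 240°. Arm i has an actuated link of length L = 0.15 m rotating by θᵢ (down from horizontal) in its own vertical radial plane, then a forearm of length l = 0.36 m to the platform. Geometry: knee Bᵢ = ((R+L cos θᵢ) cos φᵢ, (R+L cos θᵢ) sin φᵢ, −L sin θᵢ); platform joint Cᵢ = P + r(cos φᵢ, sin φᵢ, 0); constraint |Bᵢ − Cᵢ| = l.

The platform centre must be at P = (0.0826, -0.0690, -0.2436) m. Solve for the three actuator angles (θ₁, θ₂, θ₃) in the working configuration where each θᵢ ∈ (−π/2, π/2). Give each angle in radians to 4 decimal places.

θ₁ = -0.2619, θ₂ = 0.9597, θ₃ = 0.2617

rotate P by −φ1: (0.0826, -0.0690, -0.2436)
  e−x'=0.0674;  (l²−L²−(e−x')²−y'²−z²)/2L = 0.1282
  θ1 = atan2(B,A) + arccos(C/0.2528) = -0.2619
arm 2 (φ=120.0°): x'=-0.1011, y'=-0.0370
  e−x'=0.2511;  (l²−L²−(e−x')²−y'²−z²)/2L = -0.0555
  √(A²+B²)=0.3498;  θ2 = -0.7703+1.7300 ≈ 0.9597
φ3=240.0° → target in arm frame (0.0185, 0.1060)
  e−x'=0.1315;  (l²−L²−(e−x')²−y'²−z²)/2L = 0.0640
  θ3 = atan2(B,A) + arccos(C/0.2768) = 0.2617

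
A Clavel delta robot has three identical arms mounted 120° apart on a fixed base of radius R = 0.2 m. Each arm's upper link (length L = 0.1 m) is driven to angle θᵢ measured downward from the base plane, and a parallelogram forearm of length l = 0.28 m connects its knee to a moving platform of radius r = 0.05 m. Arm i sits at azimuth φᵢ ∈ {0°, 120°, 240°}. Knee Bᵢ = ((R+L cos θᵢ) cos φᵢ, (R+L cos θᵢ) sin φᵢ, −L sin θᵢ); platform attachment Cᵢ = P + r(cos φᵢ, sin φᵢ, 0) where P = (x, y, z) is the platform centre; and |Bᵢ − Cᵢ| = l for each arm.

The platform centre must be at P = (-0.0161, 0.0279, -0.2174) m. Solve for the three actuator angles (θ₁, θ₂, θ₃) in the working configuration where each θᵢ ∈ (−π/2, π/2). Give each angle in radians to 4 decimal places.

θ₁ = 0.7849, θ₂ = 0.3491, θ₃ = 0.7850

arm 1 (φ=0.0°): x'=-0.0161, y'=0.0279
  A=0.1661, B=-0.2174, C=(l²−L²−A²−y'²−z²)/(2L)=-0.0362
  √(A²+B²)=0.2736;  θ1 = -0.9184+1.7033 ≈ 0.7849
rotate P by −φ2: (0.0322, 0.0000, -0.2174)
  e−x'=0.1178;  (l²−L²−(e−x')²−y'²−z²)/2L = 0.0363
  θ2 = atan2(B,A) + arccos(C/0.2473) = 0.3491
φ3=240.0° → target in arm frame (-0.0161, -0.0279)
  A=0.1661, B=-0.2174, C=(l²−L²−A²−y'²−z²)/(2L)=-0.0362
  √(A²+B²)=0.2736;  θ3 = -0.9183+1.7034 ≈ 0.7850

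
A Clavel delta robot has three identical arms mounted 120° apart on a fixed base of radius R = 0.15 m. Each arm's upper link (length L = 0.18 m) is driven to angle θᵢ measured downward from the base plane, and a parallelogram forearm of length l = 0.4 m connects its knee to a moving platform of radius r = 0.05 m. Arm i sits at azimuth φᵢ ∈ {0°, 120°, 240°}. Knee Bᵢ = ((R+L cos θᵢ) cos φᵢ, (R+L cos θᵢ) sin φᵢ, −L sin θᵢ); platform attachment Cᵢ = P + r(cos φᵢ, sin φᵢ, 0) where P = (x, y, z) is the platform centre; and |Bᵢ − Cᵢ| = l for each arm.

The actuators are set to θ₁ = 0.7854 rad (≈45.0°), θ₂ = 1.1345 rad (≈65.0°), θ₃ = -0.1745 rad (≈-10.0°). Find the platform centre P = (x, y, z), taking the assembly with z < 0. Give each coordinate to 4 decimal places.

arm 1 at φ=0.0°: ρ1 = 0.2273;  O1 = (0.2273, 0.0000, -0.1273)
φ2=120.0°: virtual centre (-0.0880, 0.1525, -0.1631), radius l
φ3=240.0°: virtual centre (-0.1386, -0.2401, 0.0313), radius l
eliminate P² terms by subtracting sphere 1 from 2 and 3
linear system: -0.6306x+0.3050y = -0.0102−-0.0717z; -0.7318x+-0.4802y = 0.0100−0.3171z
det = 0.5260;  x = 0.0036+0.1183z,  y = -0.0262+0.4799z
quadratic in z: (1.2443)z²+(0.1764)z+(-0.0931)=0, √Δ=0.7031 → z ∈ {-0.3534, 0.2116}; z = -0.3534 (taking z<0)
x = -0.0383, y = -0.1958

(-0.0383, -0.1958, -0.3534)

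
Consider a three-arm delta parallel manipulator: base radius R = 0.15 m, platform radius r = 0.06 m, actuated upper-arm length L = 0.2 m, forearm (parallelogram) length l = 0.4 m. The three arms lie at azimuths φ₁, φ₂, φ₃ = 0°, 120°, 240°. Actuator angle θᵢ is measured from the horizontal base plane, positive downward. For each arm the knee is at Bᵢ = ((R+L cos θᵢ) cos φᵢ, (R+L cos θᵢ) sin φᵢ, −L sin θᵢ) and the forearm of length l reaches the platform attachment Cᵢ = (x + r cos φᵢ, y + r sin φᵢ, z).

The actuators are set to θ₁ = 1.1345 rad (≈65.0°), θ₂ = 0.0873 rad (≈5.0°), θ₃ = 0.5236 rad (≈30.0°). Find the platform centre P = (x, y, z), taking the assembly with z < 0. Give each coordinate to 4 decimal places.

φ1=0.0°: virtual centre (0.1745, 0.0000, -0.1813), radius l
arm 2 at φ=120.0°: ρ2 = 0.2892;  O2 = (-0.1446, 0.2505, -0.0174)
φ3=240.0°: virtual centre (-0.1316, -0.2279, -0.1000), radius l
subtract pairs → two planes through P
plane₁₂: -0.6383x+0.5010y+0.3277z = 0.0206
det = 0.5977;  x = -0.0291+0.3861z,  y = 0.0041+-0.1621z
quadratic in z: (1.1754)z²+(0.2039)z+(-0.0857)=0, √Δ=0.6665 → z ∈ {-0.3703, 0.1968}; z = -0.3703 (taking z<0)
x = -0.1721, y = 0.0641

(-0.1721, 0.0641, -0.3703)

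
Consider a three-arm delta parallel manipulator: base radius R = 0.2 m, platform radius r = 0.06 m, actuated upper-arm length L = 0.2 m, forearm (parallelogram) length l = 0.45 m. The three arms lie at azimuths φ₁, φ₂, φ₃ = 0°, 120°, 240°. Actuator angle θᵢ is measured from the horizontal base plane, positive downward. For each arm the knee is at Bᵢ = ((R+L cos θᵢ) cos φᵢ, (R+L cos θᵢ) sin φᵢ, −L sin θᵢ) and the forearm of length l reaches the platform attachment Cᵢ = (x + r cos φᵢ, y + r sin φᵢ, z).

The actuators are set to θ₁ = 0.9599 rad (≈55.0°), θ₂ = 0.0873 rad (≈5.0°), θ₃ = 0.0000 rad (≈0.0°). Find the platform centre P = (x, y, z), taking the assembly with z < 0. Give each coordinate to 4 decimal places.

φ1=0.0°: virtual centre (0.2547, 0.0000, -0.1638), radius l
arm 2 at φ=120.0°: ρ2 = 0.3392;  S2 = (-0.1696, 0.2938, -0.0174)
φ3=240.0°: virtual centre (-0.1700, -0.2944, 0.0000), radius l
subtract pairs → two planes through P
[-0.8487 0.5876 0.2928]·P = 0.0237;  [-0.8494 -0.5889 0.3277]·P = 0.0239
det = 0.9989;  x = -0.0280+0.3653z,  y = -0.0002+0.0294z
into |P−S₁|² = l²: 1.1343z² + 0.1211z + -0.0957 = 0;  Δ = 0.4490;  z = -0.3487 or 0.2420 → z<0 root = -0.3487
x = -0.1554, y = -0.0104

(-0.1554, -0.0104, -0.3487)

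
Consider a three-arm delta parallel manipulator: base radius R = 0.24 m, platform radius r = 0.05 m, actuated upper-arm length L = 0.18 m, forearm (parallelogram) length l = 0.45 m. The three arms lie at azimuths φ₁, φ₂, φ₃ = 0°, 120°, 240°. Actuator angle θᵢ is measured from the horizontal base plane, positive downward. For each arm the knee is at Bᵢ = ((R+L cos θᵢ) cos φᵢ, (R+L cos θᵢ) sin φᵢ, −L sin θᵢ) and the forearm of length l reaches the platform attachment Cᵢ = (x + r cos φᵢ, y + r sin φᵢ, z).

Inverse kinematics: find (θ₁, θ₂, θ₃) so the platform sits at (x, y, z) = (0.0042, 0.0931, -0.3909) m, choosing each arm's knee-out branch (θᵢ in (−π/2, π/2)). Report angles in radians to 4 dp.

φ1=0.0° → target in arm frame (0.0042, 0.0931)
  e−x'=0.1858;  (l²−L²−(e−x')²−y'²−z²)/2L = -0.0719
  θ1 = atan2(B,A) + arccos(C/0.4328) = 0.6107
arm 2 (φ=120.0°): x'=0.0785, y'=-0.0502
  A=0.1115, B=-0.3909, C=(l²−L²−A²−y'²−z²)/(2L)=0.0065
  √(A²+B²)=0.4065;  θ2 = -1.2930+1.5547 ≈ 0.2617
arm 3 (φ=240.0°): x'=-0.0827, y'=-0.0429
  A=0.2727, B=-0.3909, C=(l²−L²−A²−y'²−z²)/(2L)=-0.1637
  √(A²+B²)=0.4766;  θ3 = -0.9616+1.9213 ≈ 0.9597

θ₁ = 0.6107, θ₂ = 0.2617, θ₃ = 0.9597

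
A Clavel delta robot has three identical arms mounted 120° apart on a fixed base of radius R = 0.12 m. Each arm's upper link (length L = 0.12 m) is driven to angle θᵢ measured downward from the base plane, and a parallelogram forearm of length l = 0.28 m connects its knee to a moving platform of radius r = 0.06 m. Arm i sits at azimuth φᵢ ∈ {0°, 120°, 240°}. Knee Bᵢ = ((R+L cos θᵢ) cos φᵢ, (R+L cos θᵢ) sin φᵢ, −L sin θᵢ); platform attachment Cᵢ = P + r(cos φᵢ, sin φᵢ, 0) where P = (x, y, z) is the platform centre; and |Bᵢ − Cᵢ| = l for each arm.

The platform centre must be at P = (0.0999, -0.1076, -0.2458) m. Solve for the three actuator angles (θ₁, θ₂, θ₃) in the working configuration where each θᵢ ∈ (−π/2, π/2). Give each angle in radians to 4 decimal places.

φ1=0.0° → target in arm frame (0.0999, -0.1076)
  A=-0.0399, B=-0.2458, C=(l²−L²−A²−y'²−z²)/(2L)=-0.0399
  γ=atan2(-0.2458,-0.0399)=-1.7317;  ψ=arccos(-0.1604)=1.7319;  θ1=γ+ψ≈0.0002
φ2=120.0° → target in arm frame (-0.1431, -0.0327)
  A cos θ + B sin θ = C:  0.2031·cos θ + -0.2458·sin θ = -0.1615
  √(A²+B²)=0.3189;  θ2 = -0.8802+2.1018 ≈ 1.2216
φ3=240.0° → target in arm frame (0.0432, 0.1403)
  e−x'=0.0168;  (l²−L²−(e−x')²−y'²−z²)/2L = -0.0683
  θ3 = atan2(B,A) + arccos(C/0.2464) = 0.3489

θ₁ = 0.0002, θ₂ = 1.2216, θ₃ = 0.3489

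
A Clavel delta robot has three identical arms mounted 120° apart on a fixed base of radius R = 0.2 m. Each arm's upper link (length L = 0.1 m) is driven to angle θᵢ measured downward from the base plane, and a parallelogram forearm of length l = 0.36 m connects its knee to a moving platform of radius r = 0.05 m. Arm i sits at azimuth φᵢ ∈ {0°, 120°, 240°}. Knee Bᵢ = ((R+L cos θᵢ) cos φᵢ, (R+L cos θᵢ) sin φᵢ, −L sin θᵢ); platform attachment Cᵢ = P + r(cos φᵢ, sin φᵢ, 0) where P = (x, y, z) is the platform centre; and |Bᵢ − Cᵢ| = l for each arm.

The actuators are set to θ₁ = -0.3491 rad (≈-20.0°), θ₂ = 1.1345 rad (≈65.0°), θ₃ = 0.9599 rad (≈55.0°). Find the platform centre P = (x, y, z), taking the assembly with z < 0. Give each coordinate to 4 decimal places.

(0.1267, -0.0170, -0.3057)

arm 1 at φ=0.0°: ρ1 = 0.2440;  O1 = (0.2440, 0.0000, 0.0342)
O2 = (0.1923·cos120.0°, 0.1923·sin120.0°, -0.0906) = (-0.0961, 0.1665, -0.0906)
arm 3 at φ=240.0°: ρ3 = 0.2074;  O3 = (-0.1037, -0.1796, -0.0819)
eliminate P² terms by subtracting sphere 1 from 2 and 3
[-0.6802 0.3330 -0.2497]·P = -0.0155;  [-0.6953 -0.3592 -0.2322]·P = -0.0110
det = 0.4758;  x = 0.0194+-0.3510z,  y = -0.0070+0.0329z
into |P−O₁|² = l²: 1.1243z² + 0.0888z + -0.0779 = 0;  Δ = 0.3584;  z = -0.3057 or 0.2268 → z<0 root = -0.3057
x = 0.1267, y = -0.0170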